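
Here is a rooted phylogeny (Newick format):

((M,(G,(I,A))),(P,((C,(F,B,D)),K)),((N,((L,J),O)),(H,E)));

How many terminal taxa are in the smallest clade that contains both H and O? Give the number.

6

The MRCA of H and O is the node subtending ((N,((L,J),O)),(H,E)).
That clade contains 6 terminal taxa: E, H, J, L, N, O.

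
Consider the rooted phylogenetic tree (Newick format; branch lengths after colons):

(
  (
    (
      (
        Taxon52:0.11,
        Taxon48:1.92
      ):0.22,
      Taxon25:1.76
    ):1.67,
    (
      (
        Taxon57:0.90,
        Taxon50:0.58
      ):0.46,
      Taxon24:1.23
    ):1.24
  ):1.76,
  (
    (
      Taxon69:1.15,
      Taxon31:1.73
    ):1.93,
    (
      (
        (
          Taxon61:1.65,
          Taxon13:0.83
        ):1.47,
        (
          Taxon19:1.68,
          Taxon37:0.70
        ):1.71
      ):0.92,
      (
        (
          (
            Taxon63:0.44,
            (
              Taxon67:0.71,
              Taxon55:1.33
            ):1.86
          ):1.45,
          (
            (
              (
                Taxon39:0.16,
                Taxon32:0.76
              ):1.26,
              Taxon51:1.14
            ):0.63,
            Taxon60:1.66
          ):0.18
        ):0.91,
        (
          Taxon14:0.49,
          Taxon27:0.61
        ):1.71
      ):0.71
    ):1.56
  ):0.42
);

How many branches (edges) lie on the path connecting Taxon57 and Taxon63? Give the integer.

The MRCA of Taxon57 and Taxon63 is the root of the tree.
From Taxon57 up to that node: 4 branches. From Taxon63 up to the same node: 6 branches. Total: 4 + 6 = 10.

10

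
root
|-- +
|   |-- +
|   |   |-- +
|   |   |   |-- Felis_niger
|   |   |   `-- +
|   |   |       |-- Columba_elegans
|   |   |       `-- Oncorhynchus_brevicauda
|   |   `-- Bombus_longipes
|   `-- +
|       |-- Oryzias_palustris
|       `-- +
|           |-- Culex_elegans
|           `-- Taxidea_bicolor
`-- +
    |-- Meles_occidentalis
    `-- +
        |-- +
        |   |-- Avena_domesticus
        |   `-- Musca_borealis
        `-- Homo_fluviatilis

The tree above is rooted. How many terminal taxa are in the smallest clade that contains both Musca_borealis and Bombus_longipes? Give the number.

11

The MRCA of Musca_borealis and Bombus_longipes is the root, so the clade is the entire tree.
That clade contains 11 terminal taxa: Avena_domesticus, Bombus_longipes, Columba_elegans, Culex_elegans, Felis_niger, Homo_fluviatilis, Meles_occidentalis, Musca_borealis, Oncorhynchus_brevicauda, Oryzias_palustris, Taxidea_bicolor.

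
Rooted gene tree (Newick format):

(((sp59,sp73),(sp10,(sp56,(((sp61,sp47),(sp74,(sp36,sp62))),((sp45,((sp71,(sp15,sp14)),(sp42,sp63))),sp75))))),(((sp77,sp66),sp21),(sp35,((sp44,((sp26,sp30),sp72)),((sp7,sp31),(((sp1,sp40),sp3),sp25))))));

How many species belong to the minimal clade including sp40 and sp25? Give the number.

4

The MRCA of sp40 and sp25 is the node subtending (((sp1,sp40),sp3),sp25).
That clade contains 4 terminal taxa: sp1, sp25, sp3, sp40.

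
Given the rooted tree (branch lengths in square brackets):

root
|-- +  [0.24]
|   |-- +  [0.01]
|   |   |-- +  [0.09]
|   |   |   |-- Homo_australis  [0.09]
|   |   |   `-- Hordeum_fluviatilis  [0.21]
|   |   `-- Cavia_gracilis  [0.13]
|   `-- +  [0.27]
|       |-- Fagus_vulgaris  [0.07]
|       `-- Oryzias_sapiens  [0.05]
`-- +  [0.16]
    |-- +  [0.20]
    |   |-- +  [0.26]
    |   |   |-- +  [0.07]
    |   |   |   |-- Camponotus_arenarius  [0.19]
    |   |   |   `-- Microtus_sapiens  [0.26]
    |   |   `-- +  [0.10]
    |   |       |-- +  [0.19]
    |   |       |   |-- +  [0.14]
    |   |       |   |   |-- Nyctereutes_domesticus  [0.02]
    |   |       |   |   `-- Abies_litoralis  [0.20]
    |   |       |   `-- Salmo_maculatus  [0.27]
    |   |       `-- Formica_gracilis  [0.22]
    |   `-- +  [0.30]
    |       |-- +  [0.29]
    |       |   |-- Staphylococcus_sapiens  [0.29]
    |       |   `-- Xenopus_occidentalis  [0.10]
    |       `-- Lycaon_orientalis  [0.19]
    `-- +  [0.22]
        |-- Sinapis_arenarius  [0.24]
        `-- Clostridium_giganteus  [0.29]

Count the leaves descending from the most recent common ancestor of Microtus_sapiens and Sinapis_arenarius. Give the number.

11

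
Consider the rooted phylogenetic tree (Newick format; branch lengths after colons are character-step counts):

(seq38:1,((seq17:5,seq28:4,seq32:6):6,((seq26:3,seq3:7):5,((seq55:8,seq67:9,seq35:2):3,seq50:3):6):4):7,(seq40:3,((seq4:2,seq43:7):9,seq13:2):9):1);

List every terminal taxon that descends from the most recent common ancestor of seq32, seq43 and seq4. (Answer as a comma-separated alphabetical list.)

seq13, seq17, seq26, seq28, seq3, seq32, seq35, seq38, seq4, seq40, seq43, seq50, seq55, seq67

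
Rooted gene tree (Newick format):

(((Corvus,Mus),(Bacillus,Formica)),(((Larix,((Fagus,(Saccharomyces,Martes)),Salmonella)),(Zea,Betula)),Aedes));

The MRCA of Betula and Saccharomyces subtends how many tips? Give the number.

7

The MRCA of Betula and Saccharomyces is the node subtending ((Larix,((Fagus,(Saccharomyces,Martes)),Salmonella)),(Zea,Betula)).
That clade contains 7 terminal taxa: Betula, Fagus, Larix, Martes, Saccharomyces, Salmonella, Zea.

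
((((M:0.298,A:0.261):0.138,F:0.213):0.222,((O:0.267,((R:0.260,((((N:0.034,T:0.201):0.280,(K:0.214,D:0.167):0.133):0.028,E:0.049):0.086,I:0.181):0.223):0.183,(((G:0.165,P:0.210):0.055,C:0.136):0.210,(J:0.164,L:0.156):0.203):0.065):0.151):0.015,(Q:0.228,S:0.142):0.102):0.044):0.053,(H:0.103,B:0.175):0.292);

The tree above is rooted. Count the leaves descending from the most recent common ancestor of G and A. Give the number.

18

The MRCA of G and A is the node subtending (((M,A),F),((O,((R,((((N,T),(K,D)),E),I)),(((G,P),C),(J,L)))),(Q,S))).
That clade contains 18 terminal taxa: A, C, D, E, F, G, I, J, K, L, M, N, O, P, Q, R, S, T.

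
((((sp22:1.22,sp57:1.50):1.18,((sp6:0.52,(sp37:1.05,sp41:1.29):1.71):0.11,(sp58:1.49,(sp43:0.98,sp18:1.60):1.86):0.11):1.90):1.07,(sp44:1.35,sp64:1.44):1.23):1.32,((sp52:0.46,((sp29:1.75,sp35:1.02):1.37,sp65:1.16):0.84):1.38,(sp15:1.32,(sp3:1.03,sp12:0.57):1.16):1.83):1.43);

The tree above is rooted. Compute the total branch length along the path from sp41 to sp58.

4.71

The path runs sp41 → … → MRCA → … → sp58; the MRCA is the node subtending ((sp6,(sp37,sp41)),(sp58,(sp43,sp18))).
Branch lengths along that path: 1.29 + 1.71 + 0.11 + 0.11 + 1.49 = 4.71.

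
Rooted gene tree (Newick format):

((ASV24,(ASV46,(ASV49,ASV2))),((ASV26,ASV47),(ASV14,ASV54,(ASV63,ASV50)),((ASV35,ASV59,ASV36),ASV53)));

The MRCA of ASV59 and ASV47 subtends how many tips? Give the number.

10

The MRCA of ASV59 and ASV47 is the node subtending ((ASV26,ASV47),(ASV14,ASV54,(ASV63,ASV50)),((ASV35,ASV59,ASV36),ASV53)).
That clade contains 10 terminal taxa: ASV14, ASV26, ASV35, ASV36, ASV47, ASV50, ASV53, ASV54, ASV59, ASV63.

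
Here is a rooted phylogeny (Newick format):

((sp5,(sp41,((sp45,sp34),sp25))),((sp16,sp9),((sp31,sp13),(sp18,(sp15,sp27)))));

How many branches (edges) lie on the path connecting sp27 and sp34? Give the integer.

10

The MRCA of sp27 and sp34 is the root of the tree.
From sp27 up to that node: 5 branches. From sp34 up to the same node: 5 branches. Total: 5 + 5 = 10.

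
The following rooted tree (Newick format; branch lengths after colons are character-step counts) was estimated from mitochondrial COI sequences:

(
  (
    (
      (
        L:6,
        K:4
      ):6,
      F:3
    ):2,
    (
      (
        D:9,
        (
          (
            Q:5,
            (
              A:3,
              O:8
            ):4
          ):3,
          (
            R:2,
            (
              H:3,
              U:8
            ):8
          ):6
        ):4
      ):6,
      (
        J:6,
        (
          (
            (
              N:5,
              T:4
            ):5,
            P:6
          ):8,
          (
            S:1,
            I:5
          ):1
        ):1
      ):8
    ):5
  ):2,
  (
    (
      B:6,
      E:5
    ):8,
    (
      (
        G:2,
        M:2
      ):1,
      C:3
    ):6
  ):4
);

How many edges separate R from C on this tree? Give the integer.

The MRCA of R and C is the root of the tree.
From R up to that node: 6 branches. From C up to the same node: 3 branches. Total: 6 + 3 = 9.

9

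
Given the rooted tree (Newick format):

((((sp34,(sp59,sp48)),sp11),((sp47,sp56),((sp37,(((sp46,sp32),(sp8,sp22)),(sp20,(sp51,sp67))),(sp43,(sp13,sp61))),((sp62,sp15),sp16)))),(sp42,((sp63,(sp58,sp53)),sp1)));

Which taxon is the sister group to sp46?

sp32

sp46 attaches to the tree at the node subtending (sp46,sp32).
The other lineage descending from that same node — the sister group — is the single tip sp32.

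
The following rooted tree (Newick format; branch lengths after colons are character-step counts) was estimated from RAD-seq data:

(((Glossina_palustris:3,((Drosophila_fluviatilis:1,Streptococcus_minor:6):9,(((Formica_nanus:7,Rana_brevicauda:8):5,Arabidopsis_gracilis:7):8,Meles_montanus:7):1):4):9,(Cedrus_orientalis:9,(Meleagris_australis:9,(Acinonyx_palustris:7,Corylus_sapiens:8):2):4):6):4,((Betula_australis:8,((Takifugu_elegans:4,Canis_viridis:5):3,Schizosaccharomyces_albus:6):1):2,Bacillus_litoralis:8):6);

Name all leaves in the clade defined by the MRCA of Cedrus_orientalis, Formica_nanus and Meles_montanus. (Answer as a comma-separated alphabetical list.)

Acinonyx_palustris, Arabidopsis_gracilis, Cedrus_orientalis, Corylus_sapiens, Drosophila_fluviatilis, Formica_nanus, Glossina_palustris, Meleagris_australis, Meles_montanus, Rana_brevicauda, Streptococcus_minor

Tracing Cedrus_orientalis: it sits inside (Cedrus_orientalis,(Meleagris_australis,(Acinonyx_palustris,Corylus_sapiens))).
Tracing Formica_nanus: it sits inside (Formica_nanus,Rana_brevicauda).
Tracing Meles_montanus: it sits inside (((Formica_nanus,Rana_brevicauda),Arabidopsis_gracilis),Meles_montanus).
The smallest clade enclosing all 3 is ((Glossina_palustris,((Drosophila_fluviatilis,Streptococcus_minor),(((Formica_nanus,Rana_brevicauda),Arabidopsis_gracilis),Meles_montanus))),(Cedrus_orientalis,(Meleagris_australis,(Acinonyx_palustris,Corylus_sapiens)))); the answer is its 11 terminal taxa in alphabetical order.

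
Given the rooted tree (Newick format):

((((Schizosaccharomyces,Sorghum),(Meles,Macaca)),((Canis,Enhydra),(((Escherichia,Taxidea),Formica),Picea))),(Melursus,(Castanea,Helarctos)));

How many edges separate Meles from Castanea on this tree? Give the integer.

The MRCA of Meles and Castanea is the root of the tree.
From Meles up to that node: 4 branches. From Castanea up to the same node: 3 branches. Total: 4 + 3 = 7.

7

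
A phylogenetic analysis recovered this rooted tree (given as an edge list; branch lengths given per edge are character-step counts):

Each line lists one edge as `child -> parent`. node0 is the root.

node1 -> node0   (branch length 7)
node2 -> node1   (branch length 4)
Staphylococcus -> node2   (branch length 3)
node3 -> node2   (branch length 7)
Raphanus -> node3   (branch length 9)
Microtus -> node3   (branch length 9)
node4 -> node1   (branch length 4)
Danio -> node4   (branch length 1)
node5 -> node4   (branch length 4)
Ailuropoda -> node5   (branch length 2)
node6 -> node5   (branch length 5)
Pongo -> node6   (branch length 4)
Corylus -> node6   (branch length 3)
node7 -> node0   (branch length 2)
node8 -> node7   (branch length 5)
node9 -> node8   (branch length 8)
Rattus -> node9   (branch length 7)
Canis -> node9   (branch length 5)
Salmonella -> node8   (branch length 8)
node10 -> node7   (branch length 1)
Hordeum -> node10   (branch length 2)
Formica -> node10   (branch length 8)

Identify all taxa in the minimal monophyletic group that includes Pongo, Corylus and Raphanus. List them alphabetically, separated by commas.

Tracing Pongo: it sits inside (Pongo,Corylus).
Tracing Corylus: it sits inside (Pongo,Corylus).
Tracing Raphanus: it sits inside (Raphanus,Microtus).
The smallest clade enclosing all 3 is ((Staphylococcus,(Raphanus,Microtus)),(Danio,(Ailuropoda,(Pongo,Corylus)))); the answer is its 7 terminal taxa in alphabetical order.

Ailuropoda, Corylus, Danio, Microtus, Pongo, Raphanus, Staphylococcus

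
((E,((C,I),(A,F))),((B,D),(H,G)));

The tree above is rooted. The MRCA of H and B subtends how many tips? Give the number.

4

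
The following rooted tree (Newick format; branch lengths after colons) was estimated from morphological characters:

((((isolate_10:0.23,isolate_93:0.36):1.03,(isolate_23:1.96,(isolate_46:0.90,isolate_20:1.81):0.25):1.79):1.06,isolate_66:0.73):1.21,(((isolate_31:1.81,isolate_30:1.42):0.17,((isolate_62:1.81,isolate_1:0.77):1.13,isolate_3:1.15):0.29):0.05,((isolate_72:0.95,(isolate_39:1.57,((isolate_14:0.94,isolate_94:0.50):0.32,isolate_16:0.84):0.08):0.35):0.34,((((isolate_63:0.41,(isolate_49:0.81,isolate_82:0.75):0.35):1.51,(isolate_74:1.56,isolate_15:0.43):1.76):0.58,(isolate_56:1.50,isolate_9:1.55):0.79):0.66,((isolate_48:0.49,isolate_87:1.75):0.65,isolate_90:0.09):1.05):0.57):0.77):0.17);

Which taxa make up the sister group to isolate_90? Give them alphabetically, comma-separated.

isolate_90 attaches to the tree at the node subtending ((isolate_48,isolate_87),isolate_90).
The other lineage descending from that same node — the sister group — is (isolate_48,isolate_87); its 2 tips in alphabetical order are the answer.

isolate_48, isolate_87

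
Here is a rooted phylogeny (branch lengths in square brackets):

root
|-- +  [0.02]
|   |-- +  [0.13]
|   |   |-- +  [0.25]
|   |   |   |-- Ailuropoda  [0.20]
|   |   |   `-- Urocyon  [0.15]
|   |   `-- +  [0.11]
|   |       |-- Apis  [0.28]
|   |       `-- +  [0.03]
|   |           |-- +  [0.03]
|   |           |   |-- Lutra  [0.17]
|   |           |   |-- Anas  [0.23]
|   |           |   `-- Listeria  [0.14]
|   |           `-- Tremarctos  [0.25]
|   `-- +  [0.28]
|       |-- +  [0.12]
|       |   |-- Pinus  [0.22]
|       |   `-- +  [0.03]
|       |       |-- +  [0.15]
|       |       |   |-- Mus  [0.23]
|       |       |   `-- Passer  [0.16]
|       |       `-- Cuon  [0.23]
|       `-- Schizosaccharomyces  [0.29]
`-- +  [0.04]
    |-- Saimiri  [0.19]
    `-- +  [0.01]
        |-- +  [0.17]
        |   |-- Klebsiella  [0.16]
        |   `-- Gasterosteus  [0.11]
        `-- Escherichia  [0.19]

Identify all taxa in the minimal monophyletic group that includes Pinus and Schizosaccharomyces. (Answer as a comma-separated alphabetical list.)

Cuon, Mus, Passer, Pinus, Schizosaccharomyces

Tracing Pinus: it sits inside (Pinus,((Mus,Passer),Cuon)).
Tracing Schizosaccharomyces: it sits inside ((Pinus,((Mus,Passer),Cuon)),Schizosaccharomyces).
The smallest clade enclosing both is ((Pinus,((Mus,Passer),Cuon)),Schizosaccharomyces); the answer is its 5 terminal taxa in alphabetical order.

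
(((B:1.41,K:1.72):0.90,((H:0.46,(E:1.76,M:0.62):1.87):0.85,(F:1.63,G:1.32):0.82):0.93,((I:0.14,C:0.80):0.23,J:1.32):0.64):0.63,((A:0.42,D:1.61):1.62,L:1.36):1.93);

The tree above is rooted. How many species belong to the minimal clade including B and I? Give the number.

10

The MRCA of B and I is the node subtending ((B,K),((H,(E,M)),(F,G)),((I,C),J)).
That clade contains 10 terminal taxa: B, C, E, F, G, H, I, J, K, M.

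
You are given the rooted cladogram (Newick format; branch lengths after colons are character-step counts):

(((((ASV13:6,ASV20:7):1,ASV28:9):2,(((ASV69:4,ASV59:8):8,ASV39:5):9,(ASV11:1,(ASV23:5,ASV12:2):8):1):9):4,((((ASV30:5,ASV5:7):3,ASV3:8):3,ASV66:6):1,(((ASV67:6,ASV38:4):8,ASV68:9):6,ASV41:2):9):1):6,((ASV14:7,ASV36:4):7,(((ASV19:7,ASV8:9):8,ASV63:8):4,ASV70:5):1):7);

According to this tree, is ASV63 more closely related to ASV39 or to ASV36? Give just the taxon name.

The MRCA of ASV63 and ASV36 subtends ((ASV14,ASV36),(((ASV19,ASV8),ASV63),ASV70)) (6 taxa).
The MRCA of ASV63 and ASV39 is the root, subtending the entire tree (23 taxa).
The first is nested inside the second, so ASV63 shares a more recent common ancestor with ASV36.

ASV36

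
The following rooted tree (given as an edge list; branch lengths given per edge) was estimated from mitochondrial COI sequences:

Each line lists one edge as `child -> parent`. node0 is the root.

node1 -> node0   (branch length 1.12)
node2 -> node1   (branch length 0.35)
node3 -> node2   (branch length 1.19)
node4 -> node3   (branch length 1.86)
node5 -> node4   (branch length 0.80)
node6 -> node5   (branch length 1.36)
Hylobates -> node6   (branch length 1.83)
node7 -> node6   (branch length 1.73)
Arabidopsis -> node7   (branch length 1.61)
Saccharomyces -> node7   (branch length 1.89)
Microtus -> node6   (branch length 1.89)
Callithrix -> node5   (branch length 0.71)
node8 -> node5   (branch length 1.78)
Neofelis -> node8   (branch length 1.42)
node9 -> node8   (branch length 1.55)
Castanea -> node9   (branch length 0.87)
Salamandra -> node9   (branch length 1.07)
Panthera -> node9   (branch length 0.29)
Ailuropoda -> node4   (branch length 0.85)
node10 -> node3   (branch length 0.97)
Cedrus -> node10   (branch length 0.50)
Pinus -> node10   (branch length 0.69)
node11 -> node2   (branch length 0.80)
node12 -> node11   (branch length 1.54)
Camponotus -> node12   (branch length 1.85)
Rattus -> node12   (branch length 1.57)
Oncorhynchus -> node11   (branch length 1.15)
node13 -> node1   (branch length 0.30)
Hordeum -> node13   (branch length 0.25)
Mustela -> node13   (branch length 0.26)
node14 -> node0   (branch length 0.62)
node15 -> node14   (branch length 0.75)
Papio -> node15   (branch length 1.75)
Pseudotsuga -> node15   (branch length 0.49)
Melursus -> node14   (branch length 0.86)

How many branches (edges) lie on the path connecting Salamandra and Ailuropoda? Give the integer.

5

The MRCA of Salamandra and Ailuropoda is the node subtending (((Hylobates,(Arabidopsis,Saccharomyces),Microtus),Callithrix,(Neofelis,(Castanea,Salamandra,Panthera))),Ailuropoda).
From Salamandra up to that node: 4 branches. From Ailuropoda up to the same node: 1 branch. Total: 4 + 1 = 5.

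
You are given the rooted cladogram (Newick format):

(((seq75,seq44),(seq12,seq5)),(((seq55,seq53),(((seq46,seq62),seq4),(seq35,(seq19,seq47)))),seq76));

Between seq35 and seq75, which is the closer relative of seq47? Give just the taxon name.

seq35

The MRCA of seq47 and seq35 subtends (seq35,(seq19,seq47)) (3 taxa).
The MRCA of seq47 and seq75 is the root, subtending the entire tree (13 taxa).
The first is nested inside the second, so seq47 shares a more recent common ancestor with seq35.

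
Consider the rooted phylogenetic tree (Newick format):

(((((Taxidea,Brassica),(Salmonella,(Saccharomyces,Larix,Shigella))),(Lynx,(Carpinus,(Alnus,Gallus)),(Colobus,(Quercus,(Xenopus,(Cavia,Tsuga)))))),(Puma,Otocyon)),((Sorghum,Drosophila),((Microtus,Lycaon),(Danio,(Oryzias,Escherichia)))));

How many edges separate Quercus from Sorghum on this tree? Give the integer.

The MRCA of Quercus and Sorghum is the root of the tree.
From Quercus up to that node: 6 branches. From Sorghum up to the same node: 3 branches. Total: 6 + 3 = 9.

9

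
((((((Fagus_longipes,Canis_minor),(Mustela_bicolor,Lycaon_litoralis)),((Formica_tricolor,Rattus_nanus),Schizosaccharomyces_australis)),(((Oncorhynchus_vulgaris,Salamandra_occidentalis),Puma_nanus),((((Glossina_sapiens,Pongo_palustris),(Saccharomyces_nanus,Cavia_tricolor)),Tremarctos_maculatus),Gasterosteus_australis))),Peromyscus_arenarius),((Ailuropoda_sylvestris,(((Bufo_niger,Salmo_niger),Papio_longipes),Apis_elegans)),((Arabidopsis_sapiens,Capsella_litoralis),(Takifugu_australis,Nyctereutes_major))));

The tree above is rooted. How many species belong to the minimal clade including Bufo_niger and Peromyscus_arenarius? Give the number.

26

The MRCA of Bufo_niger and Peromyscus_arenarius is the root, so the clade is the entire tree.
That clade contains 26 terminal taxa: Ailuropoda_sylvestris, Apis_elegans, Arabidopsis_sapiens, Bufo_niger, Canis_minor, Capsella_litoralis, Cavia_tricolor, Fagus_longipes, Formica_tricolor, Gasterosteus_australis, Glossina_sapiens, Lycaon_litoralis, Mustela_bicolor, Nyctereutes_major, Oncorhynchus_vulgaris, Papio_longipes, Peromyscus_arenarius, Pongo_palustris, Puma_nanus, Rattus_nanus, Saccharomyces_nanus, Salamandra_occidentalis, Salmo_niger, Schizosaccharomyces_australis, Takifugu_australis, Tremarctos_maculatus.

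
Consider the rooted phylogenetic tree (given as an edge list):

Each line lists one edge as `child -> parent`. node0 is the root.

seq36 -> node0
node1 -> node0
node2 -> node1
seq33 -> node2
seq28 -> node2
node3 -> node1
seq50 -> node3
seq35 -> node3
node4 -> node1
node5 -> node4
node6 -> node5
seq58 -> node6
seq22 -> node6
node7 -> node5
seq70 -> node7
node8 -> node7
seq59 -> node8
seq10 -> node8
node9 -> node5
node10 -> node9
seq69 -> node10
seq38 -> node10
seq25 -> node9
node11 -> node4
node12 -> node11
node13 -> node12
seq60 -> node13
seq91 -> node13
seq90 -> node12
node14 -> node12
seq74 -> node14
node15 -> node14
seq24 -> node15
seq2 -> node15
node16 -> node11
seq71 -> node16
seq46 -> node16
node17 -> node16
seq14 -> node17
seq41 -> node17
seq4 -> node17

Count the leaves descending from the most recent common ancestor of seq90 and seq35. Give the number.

23

The MRCA of seq90 and seq35 is the node subtending ((seq33,seq28),(seq50,seq35),(((seq58,seq22),(seq70,(seq59,seq10)),((seq69,seq38),seq25)),(((seq60,seq91),seq90,(seq74,(seq24,seq2))),(seq71,seq46,(seq14,seq41,seq4))))).
That clade contains 23 terminal taxa: seq10, seq14, seq2, seq22, seq24, seq25, seq28, seq33, seq35, seq38, seq4, seq41, seq46, seq50, seq58, seq59, seq60, seq69, seq70, seq71, seq74, seq90, seq91.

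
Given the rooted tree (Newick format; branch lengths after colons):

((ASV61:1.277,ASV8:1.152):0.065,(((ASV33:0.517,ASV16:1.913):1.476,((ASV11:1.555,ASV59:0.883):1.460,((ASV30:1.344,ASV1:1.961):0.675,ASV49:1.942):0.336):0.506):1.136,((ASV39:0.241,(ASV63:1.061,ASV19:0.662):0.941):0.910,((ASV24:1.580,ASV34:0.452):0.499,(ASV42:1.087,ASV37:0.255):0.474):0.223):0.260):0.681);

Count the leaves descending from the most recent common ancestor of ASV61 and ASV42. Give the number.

The MRCA of ASV61 and ASV42 is the root, so the clade is the entire tree.
That clade contains 16 terminal taxa: ASV1, ASV11, ASV16, ASV19, ASV24, ASV30, ASV33, ASV34, ASV37, ASV39, ASV42, ASV49, ASV59, ASV61, ASV63, ASV8.

16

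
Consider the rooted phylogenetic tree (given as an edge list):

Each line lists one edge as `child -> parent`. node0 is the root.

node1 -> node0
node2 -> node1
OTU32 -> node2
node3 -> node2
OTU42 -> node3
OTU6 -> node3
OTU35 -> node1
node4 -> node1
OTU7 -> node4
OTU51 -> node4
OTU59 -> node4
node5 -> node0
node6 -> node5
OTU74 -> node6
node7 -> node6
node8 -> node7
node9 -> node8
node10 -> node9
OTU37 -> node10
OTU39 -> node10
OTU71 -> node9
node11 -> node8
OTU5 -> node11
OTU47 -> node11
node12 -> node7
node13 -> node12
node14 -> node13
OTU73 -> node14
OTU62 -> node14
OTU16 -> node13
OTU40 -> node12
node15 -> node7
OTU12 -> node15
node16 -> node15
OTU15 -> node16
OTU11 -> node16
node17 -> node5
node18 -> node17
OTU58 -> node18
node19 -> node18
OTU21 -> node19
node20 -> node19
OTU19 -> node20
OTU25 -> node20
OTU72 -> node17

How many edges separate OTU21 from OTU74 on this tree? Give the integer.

6

The MRCA of OTU21 and OTU74 is the node subtending ((OTU74,((((OTU37,OTU39),OTU71),(OTU5,OTU47)),(((OTU73,OTU62),OTU16),OTU40),(OTU12,(OTU15,OTU11)))),((OTU58,(OTU21,(OTU19,OTU25))),OTU72)).
From OTU21 up to that node: 4 branches. From OTU74 up to the same node: 2 branches. Total: 4 + 2 = 6.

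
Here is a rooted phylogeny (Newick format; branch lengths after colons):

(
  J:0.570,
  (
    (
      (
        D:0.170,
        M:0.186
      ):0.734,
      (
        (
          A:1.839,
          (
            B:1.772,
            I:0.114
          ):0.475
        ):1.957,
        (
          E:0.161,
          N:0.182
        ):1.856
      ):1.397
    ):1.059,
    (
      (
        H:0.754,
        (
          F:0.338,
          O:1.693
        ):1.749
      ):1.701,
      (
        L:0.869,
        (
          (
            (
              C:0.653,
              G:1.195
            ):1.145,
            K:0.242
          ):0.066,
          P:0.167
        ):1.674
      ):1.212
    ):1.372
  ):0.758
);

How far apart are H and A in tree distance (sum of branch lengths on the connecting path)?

10.079

The path runs H → … → MRCA → … → A; the MRCA is the node subtending (((D,M),((A,(B,I)),(E,N))),((H,(F,O)),(L,(((C,G),K),P)))).
Branch lengths along that path: 0.754 + 1.701 + 1.372 + 1.059 + 1.397 + 1.957 + 1.839 = 10.079.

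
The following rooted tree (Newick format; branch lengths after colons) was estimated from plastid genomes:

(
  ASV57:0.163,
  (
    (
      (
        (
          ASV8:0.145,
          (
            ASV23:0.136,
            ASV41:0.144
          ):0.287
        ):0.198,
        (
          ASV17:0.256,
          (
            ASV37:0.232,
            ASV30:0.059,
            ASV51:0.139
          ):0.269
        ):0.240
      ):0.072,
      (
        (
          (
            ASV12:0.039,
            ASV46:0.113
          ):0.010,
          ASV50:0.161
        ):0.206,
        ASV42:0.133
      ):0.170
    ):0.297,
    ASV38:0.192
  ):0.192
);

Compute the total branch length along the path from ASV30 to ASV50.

1.177

The path runs ASV30 → … → MRCA → … → ASV50; the MRCA is the node subtending (((ASV8,(ASV23,ASV41)),(ASV17,(ASV37,ASV30,ASV51))),(((ASV12,ASV46),ASV50),ASV42)).
Branch lengths along that path: 0.059 + 0.269 + 0.240 + 0.072 + 0.170 + 0.206 + 0.161 = 1.177.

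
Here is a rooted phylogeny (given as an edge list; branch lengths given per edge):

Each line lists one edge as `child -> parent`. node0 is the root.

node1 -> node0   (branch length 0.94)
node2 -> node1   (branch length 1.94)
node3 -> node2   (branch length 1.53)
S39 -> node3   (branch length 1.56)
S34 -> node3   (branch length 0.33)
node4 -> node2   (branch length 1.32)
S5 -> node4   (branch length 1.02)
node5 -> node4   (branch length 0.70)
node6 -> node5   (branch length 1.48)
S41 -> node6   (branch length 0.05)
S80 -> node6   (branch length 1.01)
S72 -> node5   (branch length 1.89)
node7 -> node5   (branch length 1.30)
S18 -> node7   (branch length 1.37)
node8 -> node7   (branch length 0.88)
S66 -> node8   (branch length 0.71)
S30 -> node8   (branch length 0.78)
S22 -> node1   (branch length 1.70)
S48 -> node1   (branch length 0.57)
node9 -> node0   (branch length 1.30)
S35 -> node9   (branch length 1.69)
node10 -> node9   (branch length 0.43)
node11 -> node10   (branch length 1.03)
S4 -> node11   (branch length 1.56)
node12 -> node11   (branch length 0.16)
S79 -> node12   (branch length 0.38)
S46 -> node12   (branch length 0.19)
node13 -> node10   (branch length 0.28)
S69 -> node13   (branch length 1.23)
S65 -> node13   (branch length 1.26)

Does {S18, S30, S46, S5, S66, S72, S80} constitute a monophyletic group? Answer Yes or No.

No

The MRCA of the listed taxa is the root, so the smallest clade containing them is the whole tree.
That clade also contains S22, S34, S35, S39, S4, S41, S48, S65, S69, S79, which are not in the proposed group, so the group is not monophyletic.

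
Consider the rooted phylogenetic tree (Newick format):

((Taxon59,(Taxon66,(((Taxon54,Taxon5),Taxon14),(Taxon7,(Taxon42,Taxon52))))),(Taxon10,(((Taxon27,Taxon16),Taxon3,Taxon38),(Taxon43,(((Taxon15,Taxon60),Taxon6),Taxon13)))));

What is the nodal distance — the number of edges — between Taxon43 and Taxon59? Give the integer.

6

The MRCA of Taxon43 and Taxon59 is the root of the tree.
From Taxon43 up to that node: 4 branches. From Taxon59 up to the same node: 2 branches. Total: 4 + 2 = 6.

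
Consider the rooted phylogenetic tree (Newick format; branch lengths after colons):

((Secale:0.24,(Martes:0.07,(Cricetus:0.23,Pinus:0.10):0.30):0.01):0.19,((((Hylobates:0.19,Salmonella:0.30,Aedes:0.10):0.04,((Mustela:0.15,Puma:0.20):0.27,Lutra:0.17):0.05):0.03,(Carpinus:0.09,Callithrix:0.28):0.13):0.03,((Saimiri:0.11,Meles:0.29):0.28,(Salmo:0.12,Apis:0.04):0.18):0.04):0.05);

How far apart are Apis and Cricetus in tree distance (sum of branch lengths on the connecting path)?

1.04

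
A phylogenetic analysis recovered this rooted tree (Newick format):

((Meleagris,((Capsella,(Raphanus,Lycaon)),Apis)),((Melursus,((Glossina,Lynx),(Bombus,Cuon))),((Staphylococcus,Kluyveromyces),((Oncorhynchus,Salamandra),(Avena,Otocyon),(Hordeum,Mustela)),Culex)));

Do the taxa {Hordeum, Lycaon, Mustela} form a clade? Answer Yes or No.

The MRCA of the listed taxa is the root, so the smallest clade containing them is the whole tree.
That clade also contains Apis, Avena, Bombus, Capsella, Culex, Cuon, Glossina, Kluyveromyces, Lynx, Meleagris, Melursus, Oncorhynchus, Otocyon, Raphanus, Salamandra, Staphylococcus, which are not in the proposed group, so the group is not monophyletic.

No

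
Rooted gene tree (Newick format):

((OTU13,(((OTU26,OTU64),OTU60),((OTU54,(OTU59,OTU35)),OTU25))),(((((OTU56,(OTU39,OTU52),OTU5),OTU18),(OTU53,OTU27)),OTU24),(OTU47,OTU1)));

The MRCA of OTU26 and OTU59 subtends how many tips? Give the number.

The MRCA of OTU26 and OTU59 is the node subtending (((OTU26,OTU64),OTU60),((OTU54,(OTU59,OTU35)),OTU25)).
That clade contains 7 terminal taxa: OTU25, OTU26, OTU35, OTU54, OTU59, OTU60, OTU64.

7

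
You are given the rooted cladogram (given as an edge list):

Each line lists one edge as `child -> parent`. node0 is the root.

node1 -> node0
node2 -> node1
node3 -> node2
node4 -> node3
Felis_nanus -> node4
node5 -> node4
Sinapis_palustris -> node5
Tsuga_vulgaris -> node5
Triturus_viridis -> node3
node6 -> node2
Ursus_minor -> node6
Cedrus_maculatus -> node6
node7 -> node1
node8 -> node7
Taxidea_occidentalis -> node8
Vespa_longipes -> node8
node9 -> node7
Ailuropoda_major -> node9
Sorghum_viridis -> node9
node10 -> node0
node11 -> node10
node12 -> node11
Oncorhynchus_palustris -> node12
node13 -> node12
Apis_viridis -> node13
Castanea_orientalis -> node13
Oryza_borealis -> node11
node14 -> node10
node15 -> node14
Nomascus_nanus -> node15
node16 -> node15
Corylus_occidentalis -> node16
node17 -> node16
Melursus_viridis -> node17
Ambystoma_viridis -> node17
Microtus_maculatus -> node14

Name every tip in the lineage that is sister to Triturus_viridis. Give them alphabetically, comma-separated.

Felis_nanus, Sinapis_palustris, Tsuga_vulgaris

Triturus_viridis attaches to the tree at the node subtending ((Felis_nanus,(Sinapis_palustris,Tsuga_vulgaris)),Triturus_viridis).
The other lineage descending from that same node — the sister group — is (Felis_nanus,(Sinapis_palustris,Tsuga_vulgaris)); its 3 tips in alphabetical order are the answer.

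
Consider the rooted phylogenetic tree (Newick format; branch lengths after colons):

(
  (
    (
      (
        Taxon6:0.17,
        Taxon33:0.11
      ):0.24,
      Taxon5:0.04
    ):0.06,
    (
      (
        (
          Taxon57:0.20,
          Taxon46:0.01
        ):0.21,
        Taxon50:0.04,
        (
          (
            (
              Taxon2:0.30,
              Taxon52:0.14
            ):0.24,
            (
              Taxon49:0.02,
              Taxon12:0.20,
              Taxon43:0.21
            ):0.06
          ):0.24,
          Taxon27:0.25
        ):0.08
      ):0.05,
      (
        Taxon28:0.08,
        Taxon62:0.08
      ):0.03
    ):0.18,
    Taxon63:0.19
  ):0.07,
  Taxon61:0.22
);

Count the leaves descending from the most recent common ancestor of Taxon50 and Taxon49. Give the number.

The MRCA of Taxon50 and Taxon49 is the node subtending ((Taxon57,Taxon46),Taxon50,(((Taxon2,Taxon52),(Taxon49,Taxon12,Taxon43)),Taxon27)).
That clade contains 9 terminal taxa: Taxon12, Taxon2, Taxon27, Taxon43, Taxon46, Taxon49, Taxon50, Taxon52, Taxon57.

9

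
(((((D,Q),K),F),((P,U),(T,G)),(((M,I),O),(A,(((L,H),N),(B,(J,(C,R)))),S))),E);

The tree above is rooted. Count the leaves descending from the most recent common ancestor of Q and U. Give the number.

The MRCA of Q and U is the node subtending ((((D,Q),K),F),((P,U),(T,G)),(((M,I),O),(A,(((L,H),N),(B,(J,(C,R)))),S))).
That clade contains 20 terminal taxa: A, B, C, D, F, G, H, I, J, K, L, M, N, O, P, Q, R, S, T, U.

20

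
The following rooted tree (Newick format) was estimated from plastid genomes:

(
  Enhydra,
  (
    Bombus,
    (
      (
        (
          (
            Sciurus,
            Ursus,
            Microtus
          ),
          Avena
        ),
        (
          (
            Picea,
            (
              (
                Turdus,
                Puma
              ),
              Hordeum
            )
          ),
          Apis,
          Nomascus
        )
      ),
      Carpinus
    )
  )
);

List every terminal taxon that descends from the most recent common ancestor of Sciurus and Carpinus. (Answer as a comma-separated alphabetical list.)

Tracing Sciurus: it sits inside (Sciurus,Ursus,Microtus).
Tracing Carpinus: it sits inside ((((Sciurus,Ursus,Microtus),Avena),((Picea,((Turdus,Puma),Hordeum)),Apis,Nomascus)),Carpinus).
The smallest clade enclosing both is ((((Sciurus,Ursus,Microtus),Avena),((Picea,((Turdus,Puma),Hordeum)),Apis,Nomascus)),Carpinus); the answer is its 11 terminal taxa in alphabetical order.

Apis, Avena, Carpinus, Hordeum, Microtus, Nomascus, Picea, Puma, Sciurus, Turdus, Ursus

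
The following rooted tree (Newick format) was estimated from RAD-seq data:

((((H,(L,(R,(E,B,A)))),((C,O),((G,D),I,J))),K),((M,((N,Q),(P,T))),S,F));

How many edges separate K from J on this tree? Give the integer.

5

The MRCA of K and J is the node subtending (((H,(L,(R,(E,B,A)))),((C,O),((G,D),I,J))),K).
From K up to that node: 1 branch. From J up to the same node: 4 branches. Total: 1 + 4 = 5.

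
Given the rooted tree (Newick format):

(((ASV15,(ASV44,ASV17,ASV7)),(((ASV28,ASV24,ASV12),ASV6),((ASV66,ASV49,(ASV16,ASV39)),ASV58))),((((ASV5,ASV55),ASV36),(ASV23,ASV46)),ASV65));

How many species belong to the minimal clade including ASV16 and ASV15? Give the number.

13

The MRCA of ASV16 and ASV15 is the node subtending ((ASV15,(ASV44,ASV17,ASV7)),(((ASV28,ASV24,ASV12),ASV6),((ASV66,ASV49,(ASV16,ASV39)),ASV58))).
That clade contains 13 terminal taxa: ASV12, ASV15, ASV16, ASV17, ASV24, ASV28, ASV39, ASV44, ASV49, ASV58, ASV6, ASV66, ASV7.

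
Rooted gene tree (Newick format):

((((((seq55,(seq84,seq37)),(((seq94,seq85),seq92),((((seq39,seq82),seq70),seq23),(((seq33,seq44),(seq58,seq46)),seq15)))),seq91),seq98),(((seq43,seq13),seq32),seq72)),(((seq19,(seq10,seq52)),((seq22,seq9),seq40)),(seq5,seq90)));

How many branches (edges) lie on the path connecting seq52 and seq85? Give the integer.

13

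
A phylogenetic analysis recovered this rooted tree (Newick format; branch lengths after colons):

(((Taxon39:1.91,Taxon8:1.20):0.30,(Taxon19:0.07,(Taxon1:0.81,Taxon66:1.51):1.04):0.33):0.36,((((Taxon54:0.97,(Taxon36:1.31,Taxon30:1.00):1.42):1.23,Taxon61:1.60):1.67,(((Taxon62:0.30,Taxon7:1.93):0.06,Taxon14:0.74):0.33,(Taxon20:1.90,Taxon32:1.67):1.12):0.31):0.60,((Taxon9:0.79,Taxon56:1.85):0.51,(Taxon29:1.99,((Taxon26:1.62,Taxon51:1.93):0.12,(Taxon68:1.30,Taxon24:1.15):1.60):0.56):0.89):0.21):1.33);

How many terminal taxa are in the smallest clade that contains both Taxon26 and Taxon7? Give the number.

The MRCA of Taxon26 and Taxon7 is the node subtending ((((Taxon54,(Taxon36,Taxon30)),Taxon61),(((Taxon62,Taxon7),Taxon14),(Taxon20,Taxon32))),((Taxon9,Taxon56),(Taxon29,((Taxon26,Taxon51),(Taxon68,Taxon24))))).
That clade contains 16 terminal taxa: Taxon14, Taxon20, Taxon24, Taxon26, Taxon29, Taxon30, Taxon32, Taxon36, Taxon51, Taxon54, Taxon56, Taxon61, Taxon62, Taxon68, Taxon7, Taxon9.

16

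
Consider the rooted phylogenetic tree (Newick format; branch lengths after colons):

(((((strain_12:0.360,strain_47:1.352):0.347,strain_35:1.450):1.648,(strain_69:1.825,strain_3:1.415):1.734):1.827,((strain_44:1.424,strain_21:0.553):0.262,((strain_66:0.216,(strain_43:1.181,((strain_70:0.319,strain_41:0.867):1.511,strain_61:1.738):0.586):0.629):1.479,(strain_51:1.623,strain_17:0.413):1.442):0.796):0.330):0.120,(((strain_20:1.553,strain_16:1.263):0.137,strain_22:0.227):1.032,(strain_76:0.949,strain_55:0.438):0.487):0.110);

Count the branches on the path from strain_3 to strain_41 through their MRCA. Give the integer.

The MRCA of strain_3 and strain_41 is the node subtending ((((strain_12,strain_47),strain_35),(strain_69,strain_3)),((strain_44,strain_21),((strain_66,(strain_43,((strain_70,strain_41),strain_61))),(strain_51,strain_17)))).
From strain_3 up to that node: 3 branches. From strain_41 up to the same node: 7 branches. Total: 3 + 7 = 10.

10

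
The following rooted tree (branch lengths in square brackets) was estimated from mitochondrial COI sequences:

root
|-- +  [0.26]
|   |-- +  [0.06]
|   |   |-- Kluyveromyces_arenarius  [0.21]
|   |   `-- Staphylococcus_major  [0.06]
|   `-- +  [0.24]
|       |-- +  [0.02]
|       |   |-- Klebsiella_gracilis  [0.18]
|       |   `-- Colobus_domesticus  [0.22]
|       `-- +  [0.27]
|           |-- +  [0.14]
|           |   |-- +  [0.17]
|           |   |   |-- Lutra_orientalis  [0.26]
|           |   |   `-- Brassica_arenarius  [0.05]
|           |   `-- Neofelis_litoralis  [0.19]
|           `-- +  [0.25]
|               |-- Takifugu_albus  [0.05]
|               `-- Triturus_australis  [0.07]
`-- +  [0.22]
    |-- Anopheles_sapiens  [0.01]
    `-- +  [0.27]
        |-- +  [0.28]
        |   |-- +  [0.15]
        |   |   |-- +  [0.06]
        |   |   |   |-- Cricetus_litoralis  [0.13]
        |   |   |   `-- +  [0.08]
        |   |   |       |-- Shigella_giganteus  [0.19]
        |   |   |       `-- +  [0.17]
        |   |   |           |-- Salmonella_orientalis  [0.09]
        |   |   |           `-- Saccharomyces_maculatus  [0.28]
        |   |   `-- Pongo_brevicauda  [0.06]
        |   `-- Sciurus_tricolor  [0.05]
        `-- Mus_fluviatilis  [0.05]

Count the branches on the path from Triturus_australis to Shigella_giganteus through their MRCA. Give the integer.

The MRCA of Triturus_australis and Shigella_giganteus is the root of the tree.
From Triturus_australis up to that node: 5 branches. From Shigella_giganteus up to the same node: 7 branches. Total: 5 + 7 = 12.

12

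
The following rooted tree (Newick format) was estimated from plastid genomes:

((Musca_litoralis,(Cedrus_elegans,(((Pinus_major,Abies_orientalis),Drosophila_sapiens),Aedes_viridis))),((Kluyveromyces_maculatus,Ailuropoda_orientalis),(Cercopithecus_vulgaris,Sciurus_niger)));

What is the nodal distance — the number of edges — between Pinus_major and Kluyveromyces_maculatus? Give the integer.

9

The MRCA of Pinus_major and Kluyveromyces_maculatus is the root of the tree.
From Pinus_major up to that node: 6 branches. From Kluyveromyces_maculatus up to the same node: 3 branches. Total: 6 + 3 = 9.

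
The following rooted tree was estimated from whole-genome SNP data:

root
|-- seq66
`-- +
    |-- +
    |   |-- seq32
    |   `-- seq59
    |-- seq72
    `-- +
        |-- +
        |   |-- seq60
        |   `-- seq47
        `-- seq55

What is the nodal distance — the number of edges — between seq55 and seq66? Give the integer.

The MRCA of seq55 and seq66 is the root of the tree.
From seq55 up to that node: 3 branches. From seq66 up to the same node: 1 branch. Total: 3 + 1 = 4.

4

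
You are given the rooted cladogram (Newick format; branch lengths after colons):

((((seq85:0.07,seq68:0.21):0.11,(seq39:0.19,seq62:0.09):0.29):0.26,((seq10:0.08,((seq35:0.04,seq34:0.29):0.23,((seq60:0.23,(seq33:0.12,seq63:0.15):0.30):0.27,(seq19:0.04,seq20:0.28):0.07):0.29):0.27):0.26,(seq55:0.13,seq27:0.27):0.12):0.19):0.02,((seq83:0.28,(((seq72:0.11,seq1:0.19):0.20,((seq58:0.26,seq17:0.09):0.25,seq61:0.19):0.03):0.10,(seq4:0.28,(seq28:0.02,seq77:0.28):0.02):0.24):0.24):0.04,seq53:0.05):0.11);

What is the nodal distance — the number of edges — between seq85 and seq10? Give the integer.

The MRCA of seq85 and seq10 is the node subtending (((seq85,seq68),(seq39,seq62)),((seq10,((seq35,seq34),((seq60,(seq33,seq63)),(seq19,seq20)))),(seq55,seq27))).
From seq85 up to that node: 3 branches. From seq10 up to the same node: 3 branches. Total: 3 + 3 = 6.

6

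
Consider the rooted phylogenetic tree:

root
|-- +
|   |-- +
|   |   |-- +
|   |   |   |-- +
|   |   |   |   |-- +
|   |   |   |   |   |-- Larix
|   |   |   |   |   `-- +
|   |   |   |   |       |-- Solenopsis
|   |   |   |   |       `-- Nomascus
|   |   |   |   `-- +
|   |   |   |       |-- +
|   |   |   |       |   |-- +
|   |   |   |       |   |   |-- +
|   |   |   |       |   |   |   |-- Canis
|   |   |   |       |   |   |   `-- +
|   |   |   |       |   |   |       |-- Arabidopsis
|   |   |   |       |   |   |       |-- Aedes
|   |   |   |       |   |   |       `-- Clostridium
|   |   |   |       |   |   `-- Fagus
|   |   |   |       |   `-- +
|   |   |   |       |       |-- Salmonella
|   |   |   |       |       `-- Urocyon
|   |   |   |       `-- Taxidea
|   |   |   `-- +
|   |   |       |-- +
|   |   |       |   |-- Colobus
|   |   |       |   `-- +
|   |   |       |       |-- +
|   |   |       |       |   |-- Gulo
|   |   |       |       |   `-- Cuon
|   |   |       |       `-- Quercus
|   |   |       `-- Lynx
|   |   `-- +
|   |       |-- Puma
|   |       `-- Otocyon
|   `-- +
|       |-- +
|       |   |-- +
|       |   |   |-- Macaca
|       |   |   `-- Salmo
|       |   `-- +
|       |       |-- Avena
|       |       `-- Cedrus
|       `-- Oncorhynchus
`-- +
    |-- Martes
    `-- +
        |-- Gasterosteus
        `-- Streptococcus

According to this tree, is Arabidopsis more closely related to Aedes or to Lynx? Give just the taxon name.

Aedes

The MRCA of Arabidopsis and Aedes subtends (Arabidopsis,Aedes,Clostridium) (3 taxa).
The MRCA of Arabidopsis and Lynx subtends (((Larix,(Solenopsis,Nomascus)),((((Canis,(Arabidopsis,Aedes,Clostridium)),Fagus),(Salmonella,Urocyon)),Taxidea)),((Colobus,((Gulo,Cuon),Quercus)),Lynx)) (16 taxa).
The first is nested inside the second, so Arabidopsis shares a more recent common ancestor with Aedes.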